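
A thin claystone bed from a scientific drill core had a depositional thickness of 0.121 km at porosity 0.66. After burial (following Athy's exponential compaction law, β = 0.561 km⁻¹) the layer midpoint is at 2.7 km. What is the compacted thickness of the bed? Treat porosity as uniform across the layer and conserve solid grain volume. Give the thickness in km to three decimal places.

Porosity at 2.7 km: phi = 0.66·exp(−0.561×2.7) = 0.1451
Solid-volume conservation: h(1−phi) = h₀(1−phi₀) ⇒ h = h₀·(1−phi₀)/(1−phi)
h = 0.121 × (1 − 0.66)/(1 − 0.1451) = 0.121 × 0.3977 = 0.0481 km

0.048 km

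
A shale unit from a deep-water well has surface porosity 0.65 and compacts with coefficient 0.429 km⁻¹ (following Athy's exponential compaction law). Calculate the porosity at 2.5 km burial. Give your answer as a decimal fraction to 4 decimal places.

n = n₀·exp(−c·z) = 0.65 × exp(−0.429 × 2.5) = 0.65 × exp(−1.073)
  = 0.65 × 0.3422 = 0.2224

0.2224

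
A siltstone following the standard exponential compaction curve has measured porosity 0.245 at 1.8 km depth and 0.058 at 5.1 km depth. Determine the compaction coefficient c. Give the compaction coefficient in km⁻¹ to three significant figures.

0.437 km⁻¹

Athy: phi(Z) = phi₀ e^(−cZ) ⇒ phi₁/phi₂ = e^{c(Z₂−Z₁)} ⇒ c = ln(phi₁/phi₂)/(Z₂−Z₁)
c = ln(0.245/0.058) / (5.1 − 1.8) = ln(4.224) / 3.3 = 1.4408 / 3.3 = 0.4366 km⁻¹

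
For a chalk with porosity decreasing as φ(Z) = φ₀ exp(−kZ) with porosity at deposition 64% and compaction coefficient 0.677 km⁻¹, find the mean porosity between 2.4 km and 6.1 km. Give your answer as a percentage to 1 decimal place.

4.6%

⟨φ⟩ = (1/(Z₂−Z₁)) ∫ φ₀ e^(−kZ) dZ = φ₀·(e^(−k·Z₁) − e^(−k·Z₂)) / (k·(Z₂−Z₁))
e^(−0.677×2.4) = 0.1970; e^(−0.677×6.1) = 0.0161
⟨φ⟩ = 0.64 × (0.1970 − 0.0161) / (0.677 × 3.7) = 0.64 × 0.0722 = 0.0462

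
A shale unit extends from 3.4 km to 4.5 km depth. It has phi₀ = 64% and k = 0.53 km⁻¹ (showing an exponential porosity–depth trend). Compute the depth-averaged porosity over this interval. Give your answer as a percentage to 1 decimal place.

8.0%

⟨phi⟩ = (1/(z₂−z₁)) ∫ phi₀ e^(−kz) dz = phi₀·(e^(−k·z₁) − e^(−k·z₂)) / (k·(z₂−z₁))
e^(−0.53×3.4) = 0.1650; e^(−0.53×4.5) = 0.0921
⟨phi⟩ = 0.64 × (0.1650 − 0.0921) / (0.53 × 1.1) = 0.64 × 0.1250 = 0.0800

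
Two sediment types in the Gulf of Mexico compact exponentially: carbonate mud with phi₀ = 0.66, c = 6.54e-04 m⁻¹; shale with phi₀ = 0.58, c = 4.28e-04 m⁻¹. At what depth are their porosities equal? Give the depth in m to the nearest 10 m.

570 m

Working in km (1 km = 1000 m; c in km⁻¹ = c in m⁻¹ × 1000):
Set phi₀ₐ e^(−cₐz) = phi₀ᵦ e^(−cᵦz) ⇒ ln(phi₀ₐ/phi₀ᵦ) = (cₐ − cᵦ)·z
z = ln(0.66/0.58) / (0.654 − 0.428) = 0.1292 / 0.226 = 0.572 km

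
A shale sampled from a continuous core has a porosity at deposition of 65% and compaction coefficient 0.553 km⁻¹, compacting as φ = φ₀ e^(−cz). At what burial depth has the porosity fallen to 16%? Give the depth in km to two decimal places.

Invert Athy's law: z = ln(φ₀/φ) / c
z = ln(0.65/0.16) / 0.553 = ln(4.062) / 0.553 = 1.4018 / 0.553 = 2.535 km

2.53 km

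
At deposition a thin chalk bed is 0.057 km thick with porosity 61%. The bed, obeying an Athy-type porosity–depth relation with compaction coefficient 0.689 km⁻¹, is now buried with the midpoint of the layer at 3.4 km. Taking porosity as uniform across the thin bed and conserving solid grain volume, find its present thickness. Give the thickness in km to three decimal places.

Porosity at 3.4 km: φ = 0.61·exp(−0.689×3.4) = 0.0586
Solid-volume conservation: h(1−φ) = h₀(1−φ₀) ⇒ h = h₀·(1−φ₀)/(1−φ)
h = 0.057 × (1 − 0.61)/(1 − 0.0586) = 0.057 × 0.4143 = 0.0236 km

0.024 km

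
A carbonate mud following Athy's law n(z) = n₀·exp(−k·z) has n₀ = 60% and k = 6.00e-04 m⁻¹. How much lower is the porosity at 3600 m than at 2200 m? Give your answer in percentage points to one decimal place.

Working in km (1 km = 1000 m; k in km⁻¹ = k in m⁻¹ × 1000):
n(2.2) = 0.6·e^(−0.6×2.2) = 0.1603
n(3.6) = 0.6·e^(−0.6×3.6) = 0.0692
Δn = 0.1603 − 0.0692 = 0.0911

9.1 percentage points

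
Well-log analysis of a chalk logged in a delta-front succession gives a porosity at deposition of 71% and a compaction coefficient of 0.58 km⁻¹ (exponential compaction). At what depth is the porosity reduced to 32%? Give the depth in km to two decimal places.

1.37 km

Invert Athy's law: d = ln(φ₀/φ) / c
d = ln(0.71/0.32) / 0.58 = ln(2.219) / 0.58 = 0.7969 / 0.58 = 1.374 km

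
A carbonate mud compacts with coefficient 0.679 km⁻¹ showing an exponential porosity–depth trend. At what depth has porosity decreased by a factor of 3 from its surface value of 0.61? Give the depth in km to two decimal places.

1.62 km

phi/phi₀ = 1/3 ⇒ exp(−k·Z) = 1/3 ⇒ Z = ln(3) / k
Z = 1.0986 / 0.679 = 1.618 km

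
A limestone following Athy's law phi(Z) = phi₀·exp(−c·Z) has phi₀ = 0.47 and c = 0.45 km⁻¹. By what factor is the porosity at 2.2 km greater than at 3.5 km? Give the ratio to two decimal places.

1.79

phi(Z₁)/phi(Z₂) = e^(−c·Z₁)/e^(−c·Z₂) = e^{c(Z₂−Z₁)}
= exp(0.45 × 1.3) = exp(0.585) = 1.7950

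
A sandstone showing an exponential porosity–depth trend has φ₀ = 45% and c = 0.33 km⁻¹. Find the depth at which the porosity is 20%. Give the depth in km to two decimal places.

2.46 km

Invert Athy's law: z = ln(φ₀/φ) / c
z = ln(0.45/0.2) / 0.33 = ln(2.25) / 0.33 = 0.8109 / 0.33 = 2.457 km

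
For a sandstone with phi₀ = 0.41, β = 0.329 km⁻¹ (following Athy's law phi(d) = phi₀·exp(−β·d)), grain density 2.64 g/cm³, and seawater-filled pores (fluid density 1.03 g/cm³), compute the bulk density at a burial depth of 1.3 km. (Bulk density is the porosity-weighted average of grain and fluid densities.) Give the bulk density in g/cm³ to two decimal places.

Porosity at depth: phi = 0.41·exp(−0.329×1.3) = 0.41×0.6520 = 0.2673
Bulk density: ρ_b = (1−phi)ρ_g + phi·ρ_f = 0.7327×2.64 + 0.2673×1.03
       = 1.934 + 0.275 = 2.210 g/cm³

2.21 g/cm³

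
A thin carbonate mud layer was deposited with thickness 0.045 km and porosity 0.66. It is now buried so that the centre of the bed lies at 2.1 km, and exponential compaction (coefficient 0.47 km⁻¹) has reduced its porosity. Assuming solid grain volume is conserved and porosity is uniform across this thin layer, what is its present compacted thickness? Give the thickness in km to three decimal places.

0.020 km

Porosity at 2.1 km: phi = 0.66·exp(−0.47×2.1) = 0.2460
Solid-volume conservation: h(1−phi) = h₀(1−phi₀) ⇒ h = h₀·(1−phi₀)/(1−phi)
h = 0.045 × (1 − 0.66)/(1 − 0.2460) = 0.045 × 0.4509 = 0.0203 km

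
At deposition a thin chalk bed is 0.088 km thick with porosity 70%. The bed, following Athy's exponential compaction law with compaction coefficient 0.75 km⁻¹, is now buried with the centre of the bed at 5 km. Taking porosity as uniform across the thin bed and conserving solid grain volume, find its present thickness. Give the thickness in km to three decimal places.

Porosity at 5 km: phi = 0.7·exp(−0.75×5) = 0.0165
Solid-volume conservation: h(1−phi) = h₀(1−phi₀) ⇒ h = h₀·(1−phi₀)/(1−phi)
h = 0.088 × (1 − 0.7)/(1 − 0.0165) = 0.088 × 0.3050 = 0.0268 km

0.027 km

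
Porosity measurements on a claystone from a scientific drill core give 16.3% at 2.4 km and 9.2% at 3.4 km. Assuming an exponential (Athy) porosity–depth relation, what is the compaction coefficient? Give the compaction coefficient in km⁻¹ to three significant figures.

0.572 km⁻¹

Athy: phi(Z) = phi₀ e^(−kZ) ⇒ phi₁/phi₂ = e^{k(Z₂−Z₁)} ⇒ k = ln(phi₁/phi₂)/(Z₂−Z₁)
k = ln(0.163/0.092) / (3.4 − 2.4) = ln(1.772) / 1 = 0.5720 / 1 = 0.572 km⁻¹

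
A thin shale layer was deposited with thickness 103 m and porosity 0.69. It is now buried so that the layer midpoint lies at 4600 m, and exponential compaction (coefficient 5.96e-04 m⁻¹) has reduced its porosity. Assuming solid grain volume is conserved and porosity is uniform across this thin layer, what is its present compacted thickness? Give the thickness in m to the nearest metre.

Working in km (1 km = 1000 m; c in km⁻¹ = c in m⁻¹ × 1000):
Porosity at 4.6 km: phi = 0.69·exp(−0.596×4.6) = 0.0445
Solid-volume conservation: h(1−phi) = h₀(1−phi₀) ⇒ h = h₀·(1−phi₀)/(1−phi)
h = 0.103 × (1 − 0.69)/(1 − 0.0445) = 0.103 × 0.3244 = 0.0334 km

33 m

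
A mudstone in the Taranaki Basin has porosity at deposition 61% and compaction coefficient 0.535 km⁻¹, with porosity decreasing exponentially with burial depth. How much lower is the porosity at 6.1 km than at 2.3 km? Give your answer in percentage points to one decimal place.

15.5 percentage points

phi(2.3) = 0.61·e^(−0.535×2.3) = 0.1782
phi(6.1) = 0.61·e^(−0.535×6.1) = 0.0233
Δphi = 0.1782 − 0.0233 = 0.1549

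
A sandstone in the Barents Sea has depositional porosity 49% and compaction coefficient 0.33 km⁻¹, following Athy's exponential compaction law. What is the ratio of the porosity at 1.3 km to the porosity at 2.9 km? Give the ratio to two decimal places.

1.70

n(Z₁)/n(Z₂) = e^(−k·Z₁)/e^(−k·Z₂) = e^{k(Z₂−Z₁)}
= exp(0.33 × 1.6) = exp(0.528) = 1.6955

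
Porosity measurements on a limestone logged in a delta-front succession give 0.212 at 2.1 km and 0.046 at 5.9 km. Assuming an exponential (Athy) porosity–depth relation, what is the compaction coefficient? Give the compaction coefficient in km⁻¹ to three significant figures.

0.402 km⁻¹

Athy: phi(Z) = phi₀ e^(−βZ) ⇒ phi₁/phi₂ = e^{β(Z₂−Z₁)} ⇒ β = ln(phi₁/phi₂)/(Z₂−Z₁)
β = ln(0.212/0.046) / (5.9 − 2.1) = ln(4.609) / 3.8 = 1.5279 / 3.8 = 0.4021 km⁻¹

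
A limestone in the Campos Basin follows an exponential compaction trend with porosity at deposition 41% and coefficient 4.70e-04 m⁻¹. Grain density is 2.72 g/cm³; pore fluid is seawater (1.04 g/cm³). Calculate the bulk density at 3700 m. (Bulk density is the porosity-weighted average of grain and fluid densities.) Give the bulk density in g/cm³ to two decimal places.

Working in km (1 km = 1000 m; c in km⁻¹ = c in m⁻¹ × 1000):
Porosity at depth: n = 0.41·exp(−0.47×3.7) = 0.41×0.1757 = 0.0720
Bulk density: ρ_b = (1−n)ρ_g + n·ρ_f = 0.9280×2.72 + 0.0720×1.04
       = 2.524 + 0.075 = 2.599 g/cm³

2.60 g/cm³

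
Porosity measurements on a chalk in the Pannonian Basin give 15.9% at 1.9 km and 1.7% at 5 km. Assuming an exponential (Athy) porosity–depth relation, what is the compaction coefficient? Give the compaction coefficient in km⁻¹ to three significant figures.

0.721 km⁻¹

Athy: phi(z) = phi₀ e^(−cz) ⇒ phi₁/phi₂ = e^{c(z₂−z₁)} ⇒ c = ln(phi₁/phi₂)/(z₂−z₁)
c = ln(0.159/0.017) / (5 − 1.9) = ln(9.353) / 3.1 = 2.2357 / 3.1 = 0.7212 km⁻¹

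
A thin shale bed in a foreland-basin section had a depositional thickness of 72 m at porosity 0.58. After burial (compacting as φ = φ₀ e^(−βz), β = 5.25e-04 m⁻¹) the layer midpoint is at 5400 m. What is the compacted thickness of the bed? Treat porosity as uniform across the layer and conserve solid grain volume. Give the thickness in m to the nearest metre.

Working in km (1 km = 1000 m; β in km⁻¹ = β in m⁻¹ × 1000):
Porosity at 5.4 km: φ = 0.58·exp(−0.525×5.4) = 0.0341
Solid-volume conservation: h(1−φ) = h₀(1−φ₀) ⇒ h = h₀·(1−φ₀)/(1−φ)
h = 0.072 × (1 − 0.58)/(1 − 0.0341) = 0.072 × 0.4348 = 0.0313 km

31 m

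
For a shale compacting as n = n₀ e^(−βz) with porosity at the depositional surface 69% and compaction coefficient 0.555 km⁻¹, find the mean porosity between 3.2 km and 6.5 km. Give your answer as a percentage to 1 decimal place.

⟨n⟩ = (1/(z₂−z₁)) ∫ n₀ e^(−βz) dz = n₀·(e^(−β·z₁) − e^(−β·z₂)) / (β·(z₂−z₁))
e^(−0.555×3.2) = 0.1693; e^(−0.555×6.5) = 0.0271
⟨n⟩ = 0.69 × (0.1693 − 0.0271) / (0.555 × 3.3) = 0.69 × 0.0776 = 0.0536

5.4%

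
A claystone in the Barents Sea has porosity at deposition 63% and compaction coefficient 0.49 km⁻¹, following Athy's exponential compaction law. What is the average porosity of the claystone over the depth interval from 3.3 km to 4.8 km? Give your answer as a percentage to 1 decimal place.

⟨φ⟩ = (1/(Z₂−Z₁)) ∫ φ₀ e^(−cZ) dZ = φ₀·(e^(−c·Z₁) − e^(−c·Z₂)) / (c·(Z₂−Z₁))
e^(−0.49×3.3) = 0.1985; e^(−0.49×4.8) = 0.0952
⟨φ⟩ = 0.63 × (0.1985 − 0.0952) / (0.49 × 1.5) = 0.63 × 0.1406 = 0.0886

8.9%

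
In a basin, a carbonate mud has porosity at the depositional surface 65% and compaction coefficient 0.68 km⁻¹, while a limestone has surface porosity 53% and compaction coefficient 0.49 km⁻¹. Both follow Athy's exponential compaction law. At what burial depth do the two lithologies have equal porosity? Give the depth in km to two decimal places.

Set φ₀ₐ e^(−kₐZ) = φ₀ᵦ e^(−kᵦZ) ⇒ ln(φ₀ₐ/φ₀ᵦ) = (kₐ − kᵦ)·Z
Z = ln(0.65/0.53) / (0.68 − 0.49) = 0.2041 / 0.19 = 1.074 km

1.07 km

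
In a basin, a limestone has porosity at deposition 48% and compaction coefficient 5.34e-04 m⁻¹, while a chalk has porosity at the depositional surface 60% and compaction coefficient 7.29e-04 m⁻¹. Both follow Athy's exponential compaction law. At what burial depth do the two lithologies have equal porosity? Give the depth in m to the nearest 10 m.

1140 m

Working in km (1 km = 1000 m; k in km⁻¹ = k in m⁻¹ × 1000):
Set φ₀ₐ e^(−kₐz) = φ₀ᵦ e^(−kᵦz) ⇒ ln(φ₀ₐ/φ₀ᵦ) = (kₐ − kᵦ)·z
z = ln(0.48/0.6) / (0.534 − 0.729) = -0.2231 / -0.195 = 1.144 km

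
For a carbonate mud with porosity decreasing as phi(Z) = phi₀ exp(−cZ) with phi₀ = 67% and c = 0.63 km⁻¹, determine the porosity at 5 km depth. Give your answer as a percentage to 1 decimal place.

phi = phi₀·exp(−c·Z) = 0.67 × exp(−0.63 × 5) = 0.67 × exp(−3.15)
  = 0.67 × 0.0429 = 0.0287

2.9%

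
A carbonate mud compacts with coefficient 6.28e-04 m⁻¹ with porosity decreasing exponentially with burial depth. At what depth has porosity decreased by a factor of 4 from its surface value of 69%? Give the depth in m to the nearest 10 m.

Working in km (1 km = 1000 m; c in km⁻¹ = c in m⁻¹ × 1000):
phi/phi₀ = 1/4 ⇒ exp(−c·z) = 1/4 ⇒ z = ln(4) / c
z = 1.3863 / 0.628 = 2.207 km

2210 m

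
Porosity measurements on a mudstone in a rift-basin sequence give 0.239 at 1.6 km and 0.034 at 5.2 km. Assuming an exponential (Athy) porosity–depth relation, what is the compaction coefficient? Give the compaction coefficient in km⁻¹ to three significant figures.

0.542 km⁻¹

Athy: φ(Z) = φ₀ e^(−βZ) ⇒ φ₁/φ₂ = e^{β(Z₂−Z₁)} ⇒ β = ln(φ₁/φ₂)/(Z₂−Z₁)
β = ln(0.239/0.034) / (5.2 − 1.6) = ln(7.029) / 3.6 = 1.9501 / 3.6 = 0.5417 km⁻¹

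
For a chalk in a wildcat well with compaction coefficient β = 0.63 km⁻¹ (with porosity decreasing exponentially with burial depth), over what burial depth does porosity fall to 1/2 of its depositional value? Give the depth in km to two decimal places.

1.10 km

φ/φ₀ = 1/2 ⇒ exp(−β·d) = 1/2 ⇒ d = ln(2) / β
d = 0.6931 / 0.63 = 1.100 km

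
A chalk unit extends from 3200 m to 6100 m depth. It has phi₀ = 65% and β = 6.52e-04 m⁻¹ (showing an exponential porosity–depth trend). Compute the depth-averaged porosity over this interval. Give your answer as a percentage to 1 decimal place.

Working in km (1 km = 1000 m; β in km⁻¹ = β in m⁻¹ × 1000):
⟨phi⟩ = (1/(z₂−z₁)) ∫ phi₀ e^(−βz) dz = phi₀·(e^(−β·z₁) − e^(−β·z₂)) / (β·(z₂−z₁))
e^(−0.652×3.2) = 0.1241; e^(−0.652×6.1) = 0.0187
⟨phi⟩ = 0.65 × (0.1241 − 0.0187) / (0.652 × 2.9) = 0.65 × 0.0557 = 0.0362

3.6%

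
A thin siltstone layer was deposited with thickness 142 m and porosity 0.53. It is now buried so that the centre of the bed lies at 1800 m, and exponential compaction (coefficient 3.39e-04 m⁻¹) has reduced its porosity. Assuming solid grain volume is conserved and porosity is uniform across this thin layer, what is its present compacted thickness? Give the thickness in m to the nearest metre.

Working in km (1 km = 1000 m; β in km⁻¹ = β in m⁻¹ × 1000):
Porosity at 1.8 km: n = 0.53·exp(−0.339×1.8) = 0.2879
Solid-volume conservation: h(1−n) = h₀(1−n₀) ⇒ h = h₀·(1−n₀)/(1−n)
h = 0.142 × (1 − 0.53)/(1 − 0.2879) = 0.142 × 0.6600 = 0.0937 km

94 m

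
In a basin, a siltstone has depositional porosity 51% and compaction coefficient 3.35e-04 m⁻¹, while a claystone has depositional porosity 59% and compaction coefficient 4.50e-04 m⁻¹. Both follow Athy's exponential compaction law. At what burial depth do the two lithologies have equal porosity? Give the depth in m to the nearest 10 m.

1270 m

Working in km (1 km = 1000 m; k in km⁻¹ = k in m⁻¹ × 1000):
Set φ₀ₐ e^(−kₐZ) = φ₀ᵦ e^(−kᵦZ) ⇒ ln(φ₀ₐ/φ₀ᵦ) = (kₐ − kᵦ)·Z
Z = ln(0.51/0.59) / (0.335 − 0.45) = -0.1457 / -0.115 = 1.267 km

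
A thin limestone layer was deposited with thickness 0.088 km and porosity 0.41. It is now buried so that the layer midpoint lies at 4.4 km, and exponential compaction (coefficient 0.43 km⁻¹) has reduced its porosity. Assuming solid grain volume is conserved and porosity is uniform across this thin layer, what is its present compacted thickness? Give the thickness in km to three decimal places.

Porosity at 4.4 km: n = 0.41·exp(−0.43×4.4) = 0.0618
Solid-volume conservation: h(1−n) = h₀(1−n₀) ⇒ h = h₀·(1−n₀)/(1−n)
h = 0.088 × (1 − 0.41)/(1 − 0.0618) = 0.088 × 0.6289 = 0.0553 km

0.055 km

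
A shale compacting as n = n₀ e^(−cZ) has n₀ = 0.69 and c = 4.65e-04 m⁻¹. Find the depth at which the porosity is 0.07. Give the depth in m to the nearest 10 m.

4920 m

Working in km (1 km = 1000 m; c in km⁻¹ = c in m⁻¹ × 1000):
Invert Athy's law: Z = ln(n₀/n) / c
Z = ln(0.69/0.07) / 0.465 = ln(9.857) / 0.465 = 2.2882 / 0.465 = 4.921 km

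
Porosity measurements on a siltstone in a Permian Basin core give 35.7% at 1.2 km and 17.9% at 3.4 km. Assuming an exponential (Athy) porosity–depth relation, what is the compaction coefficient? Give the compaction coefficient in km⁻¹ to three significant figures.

Athy: phi(z) = phi₀ e^(−kz) ⇒ phi₁/phi₂ = e^{k(z₂−z₁)} ⇒ k = ln(phi₁/phi₂)/(z₂−z₁)
k = ln(0.357/0.179) / (3.4 − 1.2) = ln(1.994) / 2.2 = 0.6903 / 2.2 = 0.3138 km⁻¹

0.314 km⁻¹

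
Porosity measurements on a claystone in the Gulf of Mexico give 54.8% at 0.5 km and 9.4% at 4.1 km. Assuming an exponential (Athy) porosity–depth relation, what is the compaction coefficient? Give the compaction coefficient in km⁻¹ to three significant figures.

0.490 km⁻¹

Athy: φ(z) = φ₀ e^(−βz) ⇒ φ₁/φ₂ = e^{β(z₂−z₁)} ⇒ β = ln(φ₁/φ₂)/(z₂−z₁)
β = ln(0.548/0.094) / (4.1 − 0.5) = ln(5.83) / 3.6 = 1.7630 / 3.6 = 0.4897 km⁻¹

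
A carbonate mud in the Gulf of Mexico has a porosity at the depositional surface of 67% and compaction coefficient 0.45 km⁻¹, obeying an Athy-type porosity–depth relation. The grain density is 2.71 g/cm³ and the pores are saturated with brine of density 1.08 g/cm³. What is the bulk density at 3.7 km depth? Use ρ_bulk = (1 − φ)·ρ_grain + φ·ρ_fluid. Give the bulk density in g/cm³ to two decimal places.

Porosity at depth: n = 0.67·exp(−0.45×3.7) = 0.67×0.1892 = 0.1268
Bulk density: ρ_b = (1−n)ρ_g + n·ρ_f = 0.8732×2.71 + 0.1268×1.08
       = 2.366 + 0.137 = 2.503 g/cm³

2.50 g/cm³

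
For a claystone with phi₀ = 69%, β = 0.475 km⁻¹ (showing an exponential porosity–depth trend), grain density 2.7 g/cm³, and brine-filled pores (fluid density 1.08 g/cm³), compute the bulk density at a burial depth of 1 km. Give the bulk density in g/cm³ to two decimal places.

Porosity at depth: phi = 0.69·exp(−0.475×1) = 0.69×0.6219 = 0.4291
Bulk density: ρ_b = (1−phi)ρ_g + phi·ρ_f = 0.5709×2.7 + 0.4291×1.08
       = 1.541 + 0.463 = 2.005 g/cm³

2.00 g/cm³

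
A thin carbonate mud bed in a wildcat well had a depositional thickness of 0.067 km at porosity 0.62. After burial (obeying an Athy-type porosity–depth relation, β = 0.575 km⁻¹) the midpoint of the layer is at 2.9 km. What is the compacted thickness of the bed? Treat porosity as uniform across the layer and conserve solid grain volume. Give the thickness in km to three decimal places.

Porosity at 2.9 km: n = 0.62·exp(−0.575×2.9) = 0.1170
Solid-volume conservation: h(1−n) = h₀(1−n₀) ⇒ h = h₀·(1−n₀)/(1−n)
h = 0.067 × (1 − 0.62)/(1 − 0.1170) = 0.067 × 0.4304 = 0.0288 km

0.029 km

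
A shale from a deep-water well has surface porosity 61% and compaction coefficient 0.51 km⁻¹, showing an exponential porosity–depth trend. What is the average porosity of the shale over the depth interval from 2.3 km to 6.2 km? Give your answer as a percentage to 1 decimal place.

⟨n⟩ = (1/(d₂−d₁)) ∫ n₀ e^(−kd) dd = n₀·(e^(−k·d₁) − e^(−k·d₂)) / (k·(d₂−d₁))
e^(−0.51×2.3) = 0.3094; e^(−0.51×6.2) = 0.0423
⟨n⟩ = 0.61 × (0.3094 − 0.0423) / (0.51 × 3.9) = 0.61 × 0.1343 = 0.0819

8.2%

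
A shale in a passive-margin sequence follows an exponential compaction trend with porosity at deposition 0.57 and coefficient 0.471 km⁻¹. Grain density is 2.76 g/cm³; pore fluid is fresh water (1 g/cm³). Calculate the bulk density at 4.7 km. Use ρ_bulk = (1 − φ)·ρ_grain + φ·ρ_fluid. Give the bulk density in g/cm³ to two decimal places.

2.65 g/cm³

Porosity at depth: φ = 0.57·exp(−0.471×4.7) = 0.57×0.1093 = 0.0623
Bulk density: ρ_b = (1−φ)ρ_g + φ·ρ_f = 0.9377×2.76 + 0.0623×1
       = 2.588 + 0.062 = 2.650 g/cm³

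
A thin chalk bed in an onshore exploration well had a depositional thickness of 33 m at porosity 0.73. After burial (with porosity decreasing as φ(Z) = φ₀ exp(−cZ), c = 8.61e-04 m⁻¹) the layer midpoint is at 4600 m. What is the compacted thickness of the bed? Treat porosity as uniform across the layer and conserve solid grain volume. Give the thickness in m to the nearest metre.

9 m

Working in km (1 km = 1000 m; c in km⁻¹ = c in m⁻¹ × 1000):
Porosity at 4.6 km: φ = 0.73·exp(−0.861×4.6) = 0.0139
Solid-volume conservation: h(1−φ) = h₀(1−φ₀) ⇒ h = h₀·(1−φ₀)/(1−φ)
h = 0.033 × (1 − 0.73)/(1 − 0.0139) = 0.033 × 0.2738 = 0.0090 km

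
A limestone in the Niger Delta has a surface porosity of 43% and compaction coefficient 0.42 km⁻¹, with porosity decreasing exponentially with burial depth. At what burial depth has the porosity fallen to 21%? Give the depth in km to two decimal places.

1.71 km

Invert Athy's law: d = ln(n₀/n) / c
d = ln(0.43/0.21) / 0.42 = ln(2.048) / 0.42 = 0.7167 / 0.42 = 1.706 km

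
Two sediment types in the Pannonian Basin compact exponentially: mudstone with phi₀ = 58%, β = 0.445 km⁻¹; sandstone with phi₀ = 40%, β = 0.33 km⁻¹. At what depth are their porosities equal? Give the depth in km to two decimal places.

3.23 km

Set phi₀ₐ e^(−βₐd) = phi₀ᵦ e^(−βᵦd) ⇒ ln(phi₀ₐ/phi₀ᵦ) = (βₐ − βᵦ)·d
d = ln(0.58/0.4) / (0.445 − 0.33) = 0.3716 / 0.115 = 3.231 km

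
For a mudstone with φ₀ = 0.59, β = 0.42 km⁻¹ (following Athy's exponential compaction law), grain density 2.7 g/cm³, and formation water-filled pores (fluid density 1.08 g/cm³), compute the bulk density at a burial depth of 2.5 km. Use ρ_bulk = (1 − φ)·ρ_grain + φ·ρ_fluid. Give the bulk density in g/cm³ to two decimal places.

Porosity at depth: φ = 0.59·exp(−0.42×2.5) = 0.59×0.3499 = 0.2065
Bulk density: ρ_b = (1−φ)ρ_g + φ·ρ_f = 0.7935×2.7 + 0.2065×1.08
       = 2.143 + 0.223 = 2.366 g/cm³

2.37 g/cm³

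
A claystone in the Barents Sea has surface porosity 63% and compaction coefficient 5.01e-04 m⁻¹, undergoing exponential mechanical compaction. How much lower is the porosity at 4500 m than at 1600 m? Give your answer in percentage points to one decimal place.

Working in km (1 km = 1000 m; k in km⁻¹ = k in m⁻¹ × 1000):
φ(1.6) = 0.63·e^(−0.501×1.6) = 0.2826
φ(4.5) = 0.63·e^(−0.501×4.5) = 0.0661
Δφ = 0.2826 − 0.0661 = 0.2165

21.7 percentage points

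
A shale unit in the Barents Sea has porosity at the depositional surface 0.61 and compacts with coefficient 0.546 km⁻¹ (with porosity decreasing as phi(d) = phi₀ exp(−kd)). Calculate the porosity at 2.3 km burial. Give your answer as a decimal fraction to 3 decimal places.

0.174

phi = phi₀·exp(−k·d) = 0.61 × exp(−0.546 × 2.3) = 0.61 × exp(−1.256)
  = 0.61 × 0.2848 = 0.1738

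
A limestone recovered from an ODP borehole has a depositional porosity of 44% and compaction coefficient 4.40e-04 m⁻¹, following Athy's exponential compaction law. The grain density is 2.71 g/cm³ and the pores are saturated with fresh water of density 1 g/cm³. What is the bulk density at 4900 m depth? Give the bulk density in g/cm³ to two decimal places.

2.62 g/cm³

Working in km (1 km = 1000 m; β in km⁻¹ = β in m⁻¹ × 1000):
Porosity at depth: phi = 0.44·exp(−0.44×4.9) = 0.44×0.1158 = 0.0509
Bulk density: ρ_b = (1−phi)ρ_g + phi·ρ_f = 0.9491×2.71 + 0.0509×1
       = 2.572 + 0.051 = 2.623 g/cm³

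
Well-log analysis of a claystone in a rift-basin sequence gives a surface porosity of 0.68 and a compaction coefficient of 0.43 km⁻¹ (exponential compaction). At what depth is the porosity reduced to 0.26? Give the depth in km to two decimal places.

2.24 km

Invert Athy's law: z = ln(φ₀/φ) / β
z = ln(0.68/0.26) / 0.43 = ln(2.615) / 0.43 = 0.9614 / 0.43 = 2.236 km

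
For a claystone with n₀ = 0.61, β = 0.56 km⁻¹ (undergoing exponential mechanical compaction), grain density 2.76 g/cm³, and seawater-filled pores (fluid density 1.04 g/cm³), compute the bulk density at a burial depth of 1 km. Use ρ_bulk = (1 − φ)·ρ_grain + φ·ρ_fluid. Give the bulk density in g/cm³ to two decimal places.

Porosity at depth: n = 0.61·exp(−0.56×1) = 0.61×0.5712 = 0.3484
Bulk density: ρ_b = (1−n)ρ_g + n·ρ_f = 0.6516×2.76 + 0.3484×1.04
       = 1.798 + 0.362 = 2.161 g/cm³

2.16 g/cm³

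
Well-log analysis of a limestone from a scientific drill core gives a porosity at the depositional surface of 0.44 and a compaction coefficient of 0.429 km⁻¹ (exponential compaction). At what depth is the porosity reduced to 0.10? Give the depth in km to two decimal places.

3.45 km

Invert Athy's law: d = ln(n₀/n) / c
d = ln(0.44/0.1) / 0.429 = ln(4.4) / 0.429 = 1.4816 / 0.429 = 3.454 km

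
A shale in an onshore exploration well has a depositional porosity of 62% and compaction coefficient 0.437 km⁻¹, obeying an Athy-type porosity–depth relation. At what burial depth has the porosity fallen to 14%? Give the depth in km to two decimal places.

3.41 km

Invert Athy's law: z = ln(n₀/n) / c
z = ln(0.62/0.14) / 0.437 = ln(4.429) / 0.437 = 1.4881 / 0.437 = 3.405 km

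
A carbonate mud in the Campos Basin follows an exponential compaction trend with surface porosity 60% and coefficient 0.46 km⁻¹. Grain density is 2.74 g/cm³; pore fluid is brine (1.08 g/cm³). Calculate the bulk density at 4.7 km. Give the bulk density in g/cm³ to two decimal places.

2.63 g/cm³

Porosity at depth: φ = 0.6·exp(−0.46×4.7) = 0.6×0.1151 = 0.0691
Bulk density: ρ_b = (1−φ)ρ_g + φ·ρ_f = 0.9309×2.74 + 0.0691×1.08
       = 2.551 + 0.075 = 2.625 g/cm³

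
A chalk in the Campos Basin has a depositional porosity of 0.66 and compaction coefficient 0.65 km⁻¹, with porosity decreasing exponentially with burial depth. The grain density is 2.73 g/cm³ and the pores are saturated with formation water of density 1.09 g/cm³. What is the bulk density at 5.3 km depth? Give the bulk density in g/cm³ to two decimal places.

Porosity at depth: φ = 0.66·exp(−0.65×5.3) = 0.66×0.0319 = 0.0211
Bulk density: ρ_b = (1−φ)ρ_g + φ·ρ_f = 0.9789×2.73 + 0.0211×1.09
       = 2.673 + 0.023 = 2.695 g/cm³

2.70 g/cm³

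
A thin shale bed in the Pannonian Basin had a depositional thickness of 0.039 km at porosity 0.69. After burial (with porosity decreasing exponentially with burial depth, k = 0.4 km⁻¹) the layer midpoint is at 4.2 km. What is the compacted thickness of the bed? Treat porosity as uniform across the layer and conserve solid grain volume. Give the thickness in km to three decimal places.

0.014 km

Porosity at 4.2 km: φ = 0.69·exp(−0.4×4.2) = 0.1286
Solid-volume conservation: h(1−φ) = h₀(1−φ₀) ⇒ h = h₀·(1−φ₀)/(1−φ)
h = 0.039 × (1 − 0.69)/(1 − 0.1286) = 0.039 × 0.3557 = 0.0139 km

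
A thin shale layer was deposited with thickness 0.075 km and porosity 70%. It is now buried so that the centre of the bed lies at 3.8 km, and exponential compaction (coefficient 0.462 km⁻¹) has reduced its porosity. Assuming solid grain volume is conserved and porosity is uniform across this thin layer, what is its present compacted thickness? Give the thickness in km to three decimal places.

Porosity at 3.8 km: n = 0.7·exp(−0.462×3.8) = 0.1210
Solid-volume conservation: h(1−n) = h₀(1−n₀) ⇒ h = h₀·(1−n₀)/(1−n)
h = 0.075 × (1 − 0.7)/(1 − 0.1210) = 0.075 × 0.3413 = 0.0256 km

0.026 km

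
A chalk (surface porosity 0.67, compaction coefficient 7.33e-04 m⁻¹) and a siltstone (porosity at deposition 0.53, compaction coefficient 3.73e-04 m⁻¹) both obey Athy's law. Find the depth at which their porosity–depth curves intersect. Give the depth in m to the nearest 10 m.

Working in km (1 km = 1000 m; β in km⁻¹ = β in m⁻¹ × 1000):
Set n₀ₐ e^(−βₐz) = n₀ᵦ e^(−βᵦz) ⇒ ln(n₀ₐ/n₀ᵦ) = (βₐ − βᵦ)·z
z = ln(0.67/0.53) / (0.733 − 0.373) = 0.2344 / 0.36 = 0.651 km

650 m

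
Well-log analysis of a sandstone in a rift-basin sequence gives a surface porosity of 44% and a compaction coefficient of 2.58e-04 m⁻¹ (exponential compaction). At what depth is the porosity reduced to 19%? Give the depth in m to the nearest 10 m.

Working in km (1 km = 1000 m; c in km⁻¹ = c in m⁻¹ × 1000):
Invert Athy's law: d = ln(φ₀/φ) / c
d = ln(0.44/0.19) / 0.258 = ln(2.316) / 0.258 = 0.8398 / 0.258 = 3.255 km

3250 m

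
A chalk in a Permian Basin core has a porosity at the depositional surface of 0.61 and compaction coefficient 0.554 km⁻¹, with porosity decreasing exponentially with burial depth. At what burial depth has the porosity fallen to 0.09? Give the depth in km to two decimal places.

Invert Athy's law: Z = ln(n₀/n) / β
Z = ln(0.61/0.09) / 0.554 = ln(6.778) / 0.554 = 1.9136 / 0.554 = 3.454 km

3.45 km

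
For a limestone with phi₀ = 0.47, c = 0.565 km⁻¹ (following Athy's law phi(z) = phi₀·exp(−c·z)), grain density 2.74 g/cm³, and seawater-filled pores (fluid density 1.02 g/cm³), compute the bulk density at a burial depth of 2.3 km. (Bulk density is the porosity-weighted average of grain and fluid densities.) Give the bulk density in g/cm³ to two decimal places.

2.52 g/cm³

Porosity at depth: phi = 0.47·exp(−0.565×2.3) = 0.47×0.2727 = 0.1282
Bulk density: ρ_b = (1−phi)ρ_g + phi·ρ_f = 0.8718×2.74 + 0.1282×1.02
       = 2.389 + 0.131 = 2.520 g/cm³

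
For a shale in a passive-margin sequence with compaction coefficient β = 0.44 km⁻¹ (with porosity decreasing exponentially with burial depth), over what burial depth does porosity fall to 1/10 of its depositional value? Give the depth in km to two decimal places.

5.23 km

n/n₀ = 1/10 ⇒ exp(−β·d) = 1/10 ⇒ d = ln(10) / β
d = 2.3026 / 0.44 = 5.233 km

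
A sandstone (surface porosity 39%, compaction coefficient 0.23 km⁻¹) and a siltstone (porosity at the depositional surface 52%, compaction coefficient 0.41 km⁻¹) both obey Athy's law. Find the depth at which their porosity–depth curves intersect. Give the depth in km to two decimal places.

Set φ₀ₐ e^(−kₐz) = φ₀ᵦ e^(−kᵦz) ⇒ ln(φ₀ₐ/φ₀ᵦ) = (kₐ − kᵦ)·z
z = ln(0.39/0.52) / (0.23 − 0.41) = -0.2877 / -0.18 = 1.598 km

1.60 km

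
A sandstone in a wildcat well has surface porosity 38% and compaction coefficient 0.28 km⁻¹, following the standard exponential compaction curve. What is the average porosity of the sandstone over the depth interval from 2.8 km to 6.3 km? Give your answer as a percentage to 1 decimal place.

⟨phi⟩ = (1/(d₂−d₁)) ∫ phi₀ e^(−cd) dd = phi₀·(e^(−c·d₁) − e^(−c·d₂)) / (c·(d₂−d₁))
e^(−0.28×2.8) = 0.4566; e^(−0.28×6.3) = 0.1714
⟨phi⟩ = 0.38 × (0.4566 − 0.1714) / (0.28 × 3.5) = 0.38 × 0.2910 = 0.1106

11.1%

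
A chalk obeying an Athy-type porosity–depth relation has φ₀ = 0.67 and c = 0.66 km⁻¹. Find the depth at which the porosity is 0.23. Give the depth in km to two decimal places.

1.62 km

Invert Athy's law: d = ln(φ₀/φ) / c
d = ln(0.67/0.23) / 0.66 = ln(2.913) / 0.66 = 1.0692 / 0.66 = 1.620 km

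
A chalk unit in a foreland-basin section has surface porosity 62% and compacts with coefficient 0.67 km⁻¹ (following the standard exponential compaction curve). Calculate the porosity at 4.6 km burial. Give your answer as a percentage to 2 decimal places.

2.84%

φ = φ₀·exp(−c·Z) = 0.62 × exp(−0.67 × 4.6) = 0.62 × exp(−3.082)
  = 0.62 × 0.0459 = 0.0284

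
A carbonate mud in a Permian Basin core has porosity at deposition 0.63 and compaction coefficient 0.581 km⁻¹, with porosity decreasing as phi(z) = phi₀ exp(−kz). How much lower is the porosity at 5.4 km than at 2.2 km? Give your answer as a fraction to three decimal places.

phi(2.2) = 0.63·e^(−0.581×2.2) = 0.1755
phi(5.4) = 0.63·e^(−0.581×5.4) = 0.0273
Δphi = 0.1755 − 0.0273 = 0.1481

0.148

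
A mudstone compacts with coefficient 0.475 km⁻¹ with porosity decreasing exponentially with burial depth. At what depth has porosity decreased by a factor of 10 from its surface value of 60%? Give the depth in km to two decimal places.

phi/phi₀ = 1/10 ⇒ exp(−β·z) = 1/10 ⇒ z = ln(10) / β
z = 2.3026 / 0.475 = 4.848 km

4.85 km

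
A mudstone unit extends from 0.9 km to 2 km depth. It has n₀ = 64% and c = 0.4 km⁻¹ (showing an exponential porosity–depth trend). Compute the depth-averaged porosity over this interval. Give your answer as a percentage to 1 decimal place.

⟨n⟩ = (1/(Z₂−Z₁)) ∫ n₀ e^(−cZ) dZ = n₀·(e^(−c·Z₁) − e^(−c·Z₂)) / (c·(Z₂−Z₁))
e^(−0.4×0.9) = 0.6977; e^(−0.4×2) = 0.4493
⟨n⟩ = 0.64 × (0.6977 − 0.4493) / (0.4 × 1.1) = 0.64 × 0.5644 = 0.3612

36.1%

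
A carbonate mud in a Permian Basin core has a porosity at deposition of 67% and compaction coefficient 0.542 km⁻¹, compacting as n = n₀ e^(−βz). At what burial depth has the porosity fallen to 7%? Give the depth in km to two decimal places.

4.17 km

Invert Athy's law: z = ln(n₀/n) / β
z = ln(0.67/0.07) / 0.542 = ln(9.571) / 0.542 = 2.2588 / 0.542 = 4.167 km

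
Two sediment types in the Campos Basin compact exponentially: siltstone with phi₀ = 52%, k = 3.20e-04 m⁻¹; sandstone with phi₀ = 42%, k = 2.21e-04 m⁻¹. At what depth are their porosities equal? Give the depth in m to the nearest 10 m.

2160 m

Working in km (1 km = 1000 m; k in km⁻¹ = k in m⁻¹ × 1000):
Set phi₀ₐ e^(−kₐz) = phi₀ᵦ e^(−kᵦz) ⇒ ln(phi₀ₐ/phi₀ᵦ) = (kₐ − kᵦ)·z
z = ln(0.52/0.42) / (0.32 − 0.221) = 0.2136 / 0.099 = 2.157 km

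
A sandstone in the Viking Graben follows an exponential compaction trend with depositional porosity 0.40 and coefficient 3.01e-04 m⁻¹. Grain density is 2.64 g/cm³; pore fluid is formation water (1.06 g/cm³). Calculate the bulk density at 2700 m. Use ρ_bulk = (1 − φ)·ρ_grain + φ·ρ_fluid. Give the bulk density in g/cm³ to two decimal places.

Working in km (1 km = 1000 m; β in km⁻¹ = β in m⁻¹ × 1000):
Porosity at depth: phi = 0.4·exp(−0.301×2.7) = 0.4×0.4437 = 0.1775
Bulk density: ρ_b = (1−phi)ρ_g + phi·ρ_f = 0.8225×2.64 + 0.1775×1.06
       = 2.171 + 0.188 = 2.360 g/cm³

2.36 g/cm³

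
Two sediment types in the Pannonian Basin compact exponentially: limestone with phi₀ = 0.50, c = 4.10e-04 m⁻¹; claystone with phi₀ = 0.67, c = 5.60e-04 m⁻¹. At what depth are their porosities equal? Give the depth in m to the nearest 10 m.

Working in km (1 km = 1000 m; c in km⁻¹ = c in m⁻¹ × 1000):
Set phi₀ₐ e^(−cₐd) = phi₀ᵦ e^(−cᵦd) ⇒ ln(phi₀ₐ/phi₀ᵦ) = (cₐ − cᵦ)·d
d = ln(0.5/0.67) / (0.41 − 0.56) = -0.2927 / -0.15 = 1.951 km

1950 m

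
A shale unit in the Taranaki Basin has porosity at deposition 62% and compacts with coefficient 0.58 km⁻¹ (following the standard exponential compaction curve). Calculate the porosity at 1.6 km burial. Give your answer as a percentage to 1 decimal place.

n = n₀·exp(−c·Z) = 0.62 × exp(−0.58 × 1.6) = 0.62 × exp(−0.928)
  = 0.62 × 0.3953 = 0.2451

24.5%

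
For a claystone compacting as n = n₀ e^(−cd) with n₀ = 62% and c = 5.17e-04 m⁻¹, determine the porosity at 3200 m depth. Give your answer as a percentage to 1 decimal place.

11.9%

Working in km (1 km = 1000 m; c in km⁻¹ = c in m⁻¹ × 1000):
n = n₀·exp(−c·d) = 0.62 × exp(−0.517 × 3.2) = 0.62 × exp(−1.654)
  = 0.62 × 0.1912 = 0.1185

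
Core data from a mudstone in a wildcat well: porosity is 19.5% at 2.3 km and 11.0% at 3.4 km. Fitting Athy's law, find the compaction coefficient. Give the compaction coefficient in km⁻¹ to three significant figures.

0.520 km⁻¹

Athy: phi(d) = phi₀ e^(−cd) ⇒ phi₁/phi₂ = e^{c(d₂−d₁)} ⇒ c = ln(phi₁/phi₂)/(d₂−d₁)
c = ln(0.195/0.11) / (3.4 − 2.3) = ln(1.773) / 1.1 = 0.5725 / 1.1 = 0.5205 km⁻¹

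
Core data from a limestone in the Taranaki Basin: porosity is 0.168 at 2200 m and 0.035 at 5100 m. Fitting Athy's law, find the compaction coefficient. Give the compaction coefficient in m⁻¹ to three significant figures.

Working in km (1 km = 1000 m; β in km⁻¹ = β in m⁻¹ × 1000):
Athy: n(z) = n₀ e^(−βz) ⇒ n₁/n₂ = e^{β(z₂−z₁)} ⇒ β = ln(n₁/n₂)/(z₂−z₁)
β = ln(0.168/0.035) / (5.1 − 2.2) = ln(4.8) / 2.9 = 1.5686 / 2.9 = 0.5409 km⁻¹

0.000541 m⁻¹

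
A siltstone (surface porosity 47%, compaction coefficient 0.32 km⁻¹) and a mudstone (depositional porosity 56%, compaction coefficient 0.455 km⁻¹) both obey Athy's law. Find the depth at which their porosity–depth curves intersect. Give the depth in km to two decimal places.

1.30 km

Set n₀ₐ e^(−cₐd) = n₀ᵦ e^(−cᵦd) ⇒ ln(n₀ₐ/n₀ᵦ) = (cₐ − cᵦ)·d
d = ln(0.47/0.56) / (0.32 − 0.455) = -0.1752 / -0.135 = 1.298 km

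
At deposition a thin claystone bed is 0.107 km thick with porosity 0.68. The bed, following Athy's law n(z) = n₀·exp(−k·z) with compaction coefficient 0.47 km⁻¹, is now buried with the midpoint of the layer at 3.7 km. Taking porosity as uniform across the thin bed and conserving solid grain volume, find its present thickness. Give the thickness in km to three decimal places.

Porosity at 3.7 km: n = 0.68·exp(−0.47×3.7) = 0.1195
Solid-volume conservation: h(1−n) = h₀(1−n₀) ⇒ h = h₀·(1−n₀)/(1−n)
h = 0.107 × (1 − 0.68)/(1 − 0.1195) = 0.107 × 0.3634 = 0.0389 km

0.039 km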